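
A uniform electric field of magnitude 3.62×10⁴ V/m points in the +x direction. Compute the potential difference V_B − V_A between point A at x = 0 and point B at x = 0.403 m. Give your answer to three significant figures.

-1.46×10⁴ V

In a uniform field, potential decreases in the direction of E: V_B − V_A = −E·Δx.
V_B − V_A = −(3.62×10⁴ V/m)(0.403 m) = -1.46×10⁴ V.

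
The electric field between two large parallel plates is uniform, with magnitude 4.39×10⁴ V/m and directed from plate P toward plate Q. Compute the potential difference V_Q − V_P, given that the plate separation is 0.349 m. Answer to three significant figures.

-1.53×10⁴ V

In a uniform field, potential decreases in the direction of E: ΔV = −E·d for a displacement d parallel to E.
Going from P to Q is a displacement of 0.349 m along the field, so V_Q − V_P = −Ed = -1.53×10⁴ V.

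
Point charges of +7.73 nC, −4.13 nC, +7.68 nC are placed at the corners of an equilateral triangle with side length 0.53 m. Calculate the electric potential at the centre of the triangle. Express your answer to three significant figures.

The total potential is the scalar sum of each charge's contribution, V = Σ kqᵢ/rᵢ.
The distance from each vertex to the centroid is a/√3 = 0.306 m.
V = k[(7.73×10⁻⁹)/(0.306) + (-4.13×10⁻⁹)/(0.306) + (7.68×10⁻⁹)/(0.306)] = 331 V.

331 V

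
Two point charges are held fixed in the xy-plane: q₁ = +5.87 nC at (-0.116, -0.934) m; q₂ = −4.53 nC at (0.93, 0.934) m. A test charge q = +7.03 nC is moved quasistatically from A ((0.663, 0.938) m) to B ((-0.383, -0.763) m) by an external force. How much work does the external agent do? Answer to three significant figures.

1.93×10⁻⁶ J

For quasistatic motion the external work equals the change in potential energy: W_ext = qΔV = q(V_B − V_A).
At A: distances to the source charges are 2.03 m, 0.267 m; V_A = Σ kqᵢ/rᵢ = -126 V.
At B: distances to the source charges are 0.317 m, 2.15 m; V_B = Σ kqᵢ/rᵢ = 147 V.
ΔV = V_B − V_A = 274 V.
W_ext = qΔV = (7.03×10⁻⁹ C)(274 V) = 1.93×10⁻⁶ J.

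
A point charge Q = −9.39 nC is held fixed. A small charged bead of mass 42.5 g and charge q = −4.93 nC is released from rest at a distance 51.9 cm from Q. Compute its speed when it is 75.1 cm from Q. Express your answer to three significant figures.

3.41×10⁻³ m/s

Only the electrostatic force acts, so mechanical energy is conserved: ½mv² = U₁ − U₂ = kQq(1/r₁ − 1/r₂).
U₁ − U₂ = (8.99×10⁹ N·m²/C²)(-9.39×10⁻⁹ C)(-4.93×10⁻⁹ C)(1/0.519 − 1/0.751) = 2.48×10⁻⁷ J.
v = √(2·2.48×10⁻⁷/0.0425) = 3.41×10⁻³ m/s.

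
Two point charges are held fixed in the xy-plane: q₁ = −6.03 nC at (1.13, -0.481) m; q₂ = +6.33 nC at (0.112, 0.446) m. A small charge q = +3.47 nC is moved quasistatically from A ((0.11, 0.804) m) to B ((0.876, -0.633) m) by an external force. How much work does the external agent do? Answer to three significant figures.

For quasistatic motion the external work equals the change in potential energy: W_ext = qΔV = q(V_B − V_A).
At A: distances to the source charges are 1.64 m, 0.358 m; V_A = Σ kqᵢ/rᵢ = 126 V.
At B: distances to the source charges are 0.296 m, 1.32 m; V_B = Σ kqᵢ/rᵢ = -140 V.
ΔV = V_B − V_A = -266 V.
W_ext = qΔV = (3.47×10⁻⁹ C)(-266 V) = -9.23×10⁻⁷ J.

-9.23×10⁻⁷ J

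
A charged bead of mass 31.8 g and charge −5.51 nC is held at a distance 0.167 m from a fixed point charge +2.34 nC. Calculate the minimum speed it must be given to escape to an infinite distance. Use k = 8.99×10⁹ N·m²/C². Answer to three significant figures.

To just escape, total mechanical energy must reach zero at infinity: ½mv²_min + U = 0, so ½mv²_min = −U = |kQq|/r.
|U| = |kQq|/r = (8.99×10⁹ N·m²/C²)(2.34×10⁻⁹)(5.51×10⁻⁹)/(0.167) = 6.94×10⁻⁷ J.
v_min = √(2|U|/m) = √(2·6.94×10⁻⁷/0.0318) = 6.61×10⁻³ m/s.

6.61×10⁻³ m/s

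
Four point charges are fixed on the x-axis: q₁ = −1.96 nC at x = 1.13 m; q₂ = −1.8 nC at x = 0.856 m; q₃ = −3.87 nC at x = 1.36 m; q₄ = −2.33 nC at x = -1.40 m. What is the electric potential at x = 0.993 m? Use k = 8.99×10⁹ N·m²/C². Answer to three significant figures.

The total potential is the scalar sum of each charge's contribution, V = Σ kqᵢ/rᵢ.
Distances from the field point to each charge: r₁ = 0.137 m, r₂ = 0.137 m, r₃ = 0.367 m, r₄ = 2.39 m.
V = k[(-1.96×10⁻⁹)/(0.137) + (-1.80×10⁻⁹)/(0.137) + (-3.87×10⁻⁹)/(0.367) + (-2.33×10⁻⁹)/(2.39)] = -350 V.

-350 V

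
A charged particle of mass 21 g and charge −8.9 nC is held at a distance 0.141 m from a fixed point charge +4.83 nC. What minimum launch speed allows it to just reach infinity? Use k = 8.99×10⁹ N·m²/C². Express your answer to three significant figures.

To just escape, total mechanical energy must reach zero at infinity: ½mv²_min + U = 0, so ½mv²_min = −U = |kQq|/r.
|U| = |kQq|/r = (8.99×10⁹ N·m²/C²)(4.83×10⁻⁹)(8.90×10⁻⁹)/(0.141) = 2.74×10⁻⁶ J.
v_min = √(2|U|/m) = √(2·2.74×10⁻⁶/0.0210) = 0.0162 m/s.

0.0162 m/s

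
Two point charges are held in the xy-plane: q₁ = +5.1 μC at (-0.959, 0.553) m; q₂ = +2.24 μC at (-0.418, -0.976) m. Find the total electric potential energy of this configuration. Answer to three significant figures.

0.0633 J

The work to assemble the configuration equals its total potential energy, U = Σ kqᵢqⱼ/rᵢⱼ over all pairs.
Pair separations: r₁₂ = 1.62 m.
U = (0.0633) = 0.0633 J.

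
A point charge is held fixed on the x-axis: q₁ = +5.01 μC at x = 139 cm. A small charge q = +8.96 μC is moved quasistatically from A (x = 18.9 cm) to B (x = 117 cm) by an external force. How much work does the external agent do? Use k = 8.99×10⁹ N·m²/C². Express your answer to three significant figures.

1.50 J

For quasistatic motion the external work equals the change in potential energy: W_ext = qΔV = q(V_B − V_A).
At A: distance to the source charge is 1.20 m; V_A = kq₁/r = 3.75×10⁴ V.
At B: distance to the source charge is 0.220 m; V_B = kq₁/r = 2.05×10⁵ V.
ΔV = V_B − V_A = 1.67×10⁵ V.
W_ext = qΔV = (8.96×10⁻⁶ C)(1.67×10⁵ V) = 1.50 J.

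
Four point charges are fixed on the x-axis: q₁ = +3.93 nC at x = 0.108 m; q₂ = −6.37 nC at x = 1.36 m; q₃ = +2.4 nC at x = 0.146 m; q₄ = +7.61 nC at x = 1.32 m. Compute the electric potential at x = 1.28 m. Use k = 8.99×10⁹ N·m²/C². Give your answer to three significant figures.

Electric potential is a scalar, so the contributions from each charge add algebraically: V = Σ kqᵢ/rᵢ.
Distances from the field point to each charge: r₁ = 1.17 m, r₂ = 0.0800 m, r₃ = 1.13 m, r₄ = 0.0400 m.
V = k[(3.93×10⁻⁹)/(1.17) + (-6.37×10⁻⁹)/(0.0800) + (2.40×10⁻⁹)/(1.13) + (7.61×10⁻⁹)/(0.0400)] = 1040 V.

1040 V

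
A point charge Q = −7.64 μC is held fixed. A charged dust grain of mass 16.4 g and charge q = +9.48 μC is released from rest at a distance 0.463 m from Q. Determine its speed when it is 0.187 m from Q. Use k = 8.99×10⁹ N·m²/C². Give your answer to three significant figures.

15.9 m/s

Only the electrostatic force acts, so mechanical energy is conserved: ½mv² = U₁ − U₂ = kQq(1/r₁ − 1/r₂).
U₁ − U₂ = (8.99×10⁹ N·m²/C²)(-7.64×10⁻⁶ C)(9.48×10⁻⁶ C)(1/0.463 − 1/0.187) = 2.08 J.
v = √(2·2.08/0.0164) = 15.9 m/s.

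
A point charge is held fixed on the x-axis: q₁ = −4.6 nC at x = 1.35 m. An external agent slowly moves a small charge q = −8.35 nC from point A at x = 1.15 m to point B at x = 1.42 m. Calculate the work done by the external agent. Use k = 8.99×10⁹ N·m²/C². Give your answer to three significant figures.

3.21×10⁻⁶ J

For quasistatic motion the external work equals the change in potential energy: W_ext = qΔV = q(V_B − V_A).
At A: distance to the source charge is 0.200 m; V_A = kq₁/r = -207 V.
At B: distance to the source charge is 0.0700 m; V_B = kq₁/r = -591 V.
ΔV = V_B − V_A = -384 V.
W_ext = qΔV = (-8.35×10⁻⁹ C)(-384 V) = 3.21×10⁻⁶ J.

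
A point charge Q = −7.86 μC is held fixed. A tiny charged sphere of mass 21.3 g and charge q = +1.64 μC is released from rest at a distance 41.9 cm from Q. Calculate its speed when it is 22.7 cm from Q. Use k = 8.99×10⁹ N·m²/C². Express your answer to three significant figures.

Only the electrostatic force acts, so mechanical energy is conserved: ½mv² = U₁ − U₂ = kQq(1/r₁ − 1/r₂).
U₁ − U₂ = (8.99×10⁹ N·m²/C²)(-7.86×10⁻⁶ C)(1.64×10⁻⁶ C)(1/0.419 − 1/0.227) = 0.234 J.
v = √(2·0.234/0.0213) = 4.69 m/s.

4.69 m/s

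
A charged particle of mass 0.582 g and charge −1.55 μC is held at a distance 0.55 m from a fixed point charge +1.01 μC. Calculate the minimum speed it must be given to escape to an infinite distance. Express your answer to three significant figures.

9.38 m/s

To just escape, total mechanical energy must reach zero at infinity: ½mv²_min + U = 0, so ½mv²_min = −U = |kQq|/r.
|U| = |kQq|/r = (8.99×10⁹ N·m²/C²)(1.01×10⁻⁶)(1.55×10⁻⁶)/(0.550) = 0.0256 J.
v_min = √(2|U|/m) = √(2·0.0256/5.82×10⁻⁴) = 9.38 m/s.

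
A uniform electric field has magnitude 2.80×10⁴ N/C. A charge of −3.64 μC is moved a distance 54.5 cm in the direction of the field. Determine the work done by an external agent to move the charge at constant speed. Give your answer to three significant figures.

0.0555 J

The potential change for a displacement 54.5 cm in the direction of the field is ΔV = −Ed = -1.53×10⁴ V.
W_ext = qΔV = 0.0555 J.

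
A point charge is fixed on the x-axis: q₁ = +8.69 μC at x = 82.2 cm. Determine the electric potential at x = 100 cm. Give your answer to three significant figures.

The total potential is the scalar sum of each charge's contribution, V = Σ kqᵢ/rᵢ.
V = k[(8.69×10⁻⁶)/(0.178)] = 4.39×10⁵ V.

4.39×10⁵ V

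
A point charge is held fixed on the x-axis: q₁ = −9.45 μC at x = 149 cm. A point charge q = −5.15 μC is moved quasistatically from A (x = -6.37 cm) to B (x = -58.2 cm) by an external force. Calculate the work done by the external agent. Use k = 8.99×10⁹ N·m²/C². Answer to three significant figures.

For quasistatic motion the external work equals the change in potential energy: W_ext = qΔV = q(V_B − V_A).
At A: distance to the source charge is 1.55 m; V_A = kq₁/r = -5.47×10⁴ V.
At B: distance to the source charge is 2.07 m; V_B = kq₁/r = -4.10×10⁴ V.
ΔV = V_B − V_A = 1.37×10⁴ V.
W_ext = qΔV = (-5.15×10⁻⁶ C)(1.37×10⁴ V) = -0.0704 J.

-0.0704 J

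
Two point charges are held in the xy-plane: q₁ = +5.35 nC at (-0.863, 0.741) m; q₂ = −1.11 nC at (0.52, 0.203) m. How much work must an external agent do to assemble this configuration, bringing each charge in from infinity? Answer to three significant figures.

-3.60×10⁻⁸ J

The assembly work is the sum of pairwise potential energies, U = Σ_{i<j} kqᵢqⱼ/rᵢⱼ.
Pair separations: r₁₂ = 1.48 m.
U = (-3.60×10⁻⁸) = -3.60×10⁻⁸ J.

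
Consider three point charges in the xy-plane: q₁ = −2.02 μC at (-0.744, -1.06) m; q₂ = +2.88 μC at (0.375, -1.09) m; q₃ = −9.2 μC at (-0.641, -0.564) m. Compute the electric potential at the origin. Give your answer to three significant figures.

The total potential is the scalar sum of each charge's contribution, V = Σ kqᵢ/rᵢ.
Distances from the field point to each charge: r₁ = 1.30 m, r₂ = 1.15 m, r₃ = 0.854 m.
V = k[(-2.02×10⁻⁶)/(1.30) + (2.88×10⁻⁶)/(1.15) + (-9.20×10⁻⁶)/(0.854)] = -8.84×10⁴ V.

-8.84×10⁴ V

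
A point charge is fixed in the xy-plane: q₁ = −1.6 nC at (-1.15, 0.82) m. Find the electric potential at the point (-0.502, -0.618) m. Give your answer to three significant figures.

-9.12 V

Electric potential is a scalar, so the contributions from each charge add algebraically: V = Σ kqᵢ/rᵢ.
Distances from the field point to each charge: r₁ = 1.58 m.
V = k[(-1.60×10⁻⁹)/(1.58)] = -9.12 V.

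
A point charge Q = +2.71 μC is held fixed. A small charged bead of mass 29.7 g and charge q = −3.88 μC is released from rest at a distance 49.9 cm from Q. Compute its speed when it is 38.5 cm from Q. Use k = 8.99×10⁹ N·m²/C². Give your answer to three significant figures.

Only the electrostatic force acts, so mechanical energy is conserved: ½mv² = U₁ − U₂ = kQq(1/r₁ − 1/r₂).
U₁ − U₂ = (8.99×10⁹ N·m²/C²)(2.71×10⁻⁶ C)(-3.88×10⁻⁶ C)(1/0.499 − 1/0.385) = 0.0561 J.
v = √(2·0.0561/0.0297) = 1.94 m/s.

1.94 m/s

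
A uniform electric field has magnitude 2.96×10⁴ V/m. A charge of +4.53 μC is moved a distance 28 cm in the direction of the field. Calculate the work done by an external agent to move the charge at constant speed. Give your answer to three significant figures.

The potential change for a displacement 28 cm in the direction of the field is ΔV = −Ed = -8290 V.
W_ext = qΔV = -0.0375 J.

-0.0375 J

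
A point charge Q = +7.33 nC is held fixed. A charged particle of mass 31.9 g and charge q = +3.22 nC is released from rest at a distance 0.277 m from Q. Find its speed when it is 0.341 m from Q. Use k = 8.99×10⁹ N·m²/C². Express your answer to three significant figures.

3.00×10⁻³ m/s

Only the electrostatic force acts, so mechanical energy is conserved: ½mv² = U₁ − U₂ = kQq(1/r₁ − 1/r₂).
U₁ − U₂ = (8.99×10⁹ N·m²/C²)(7.33×10⁻⁹ C)(3.22×10⁻⁹ C)(1/0.277 − 1/0.341) = 1.44×10⁻⁷ J.
v = √(2·1.44×10⁻⁷/0.0319) = 3.00×10⁻³ m/s.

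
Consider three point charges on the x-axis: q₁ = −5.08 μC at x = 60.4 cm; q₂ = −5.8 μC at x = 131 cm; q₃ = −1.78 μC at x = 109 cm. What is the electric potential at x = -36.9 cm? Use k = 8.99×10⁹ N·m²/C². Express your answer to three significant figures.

-8.90×10⁴ V

Electric potential is a scalar, so the contributions from each charge add algebraically: V = Σ kqᵢ/rᵢ.
Distances from the field point to each charge: r₁ = 0.973 m, r₂ = 1.68 m, r₃ = 1.46 m.
V = k[(-5.08×10⁻⁶)/(0.973) + (-5.80×10⁻⁶)/(1.68) + (-1.78×10⁻⁶)/(1.46)] = -8.90×10⁴ V.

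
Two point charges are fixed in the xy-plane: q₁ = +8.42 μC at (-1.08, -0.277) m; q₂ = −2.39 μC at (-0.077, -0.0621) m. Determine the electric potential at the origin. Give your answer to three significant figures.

-1.49×10⁵ V

The total potential is the scalar sum of each charge's contribution, V = Σ kqᵢ/rᵢ.
Distances from the field point to each charge: r₁ = 1.11 m, r₂ = 0.0989 m.
V = k[(8.42×10⁻⁶)/(1.11) + (-2.39×10⁻⁶)/(0.0989)] = -1.49×10⁵ V.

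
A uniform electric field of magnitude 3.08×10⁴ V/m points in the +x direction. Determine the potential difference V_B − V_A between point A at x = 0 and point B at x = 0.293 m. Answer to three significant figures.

-9020 V

In a uniform field, potential decreases in the direction of E: V_B − V_A = −E·Δx.
V_B − V_A = −(3.08×10⁴ V/m)(0.293 m) = -9020 V.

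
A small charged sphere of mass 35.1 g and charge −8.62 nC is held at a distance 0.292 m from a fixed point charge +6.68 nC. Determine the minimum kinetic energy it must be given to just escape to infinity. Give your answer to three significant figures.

1.77×10⁻⁶ J

To just escape, total mechanical energy must reach zero at infinity: ½mv²_min + U = 0, so ½mv²_min = −U = |kQq|/r.
|U| = |kQq|/r = (8.99×10⁹ N·m²/C²)(6.68×10⁻⁹)(8.62×10⁻⁹)/(0.292) = 1.77×10⁻⁶ J.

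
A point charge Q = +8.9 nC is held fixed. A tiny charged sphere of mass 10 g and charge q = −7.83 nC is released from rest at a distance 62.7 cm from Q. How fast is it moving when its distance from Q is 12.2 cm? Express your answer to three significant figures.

0.0288 m/s

Only the electrostatic force acts, so mechanical energy is conserved: ½mv² = U₁ − U₂ = kQq(1/r₁ − 1/r₂).
U₁ − U₂ = (8.99×10⁹ N·m²/C²)(8.90×10⁻⁹ C)(-7.83×10⁻⁹ C)(1/0.627 − 1/0.122) = 4.14×10⁻⁶ J.
v = √(2·4.14×10⁻⁶/0.0100) = 0.0288 m/s.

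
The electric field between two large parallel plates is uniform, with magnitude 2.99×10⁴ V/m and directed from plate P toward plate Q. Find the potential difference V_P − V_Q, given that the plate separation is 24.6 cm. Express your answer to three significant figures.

7360 V

In a uniform field, potential decreases in the direction of E: ΔV = −E·d for a displacement d parallel to E.
Going from Q to P is a displacement of 24.6 cm opposite to the field, so V_P − V_Q = +Ed = 7360 V.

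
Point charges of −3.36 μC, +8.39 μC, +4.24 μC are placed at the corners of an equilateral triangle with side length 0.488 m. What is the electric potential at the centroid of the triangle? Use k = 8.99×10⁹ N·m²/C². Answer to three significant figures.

Electric potential is a scalar, so the contributions from each charge add algebraically: V = Σ kqᵢ/rᵢ.
The distance from each vertex to the centroid is a/√3 = 0.282 m.
V = k[(-3.36×10⁻⁶)/(0.282) + (8.39×10⁻⁶)/(0.282) + (4.24×10⁻⁶)/(0.282)] = 2.96×10⁵ V.

2.96×10⁵ V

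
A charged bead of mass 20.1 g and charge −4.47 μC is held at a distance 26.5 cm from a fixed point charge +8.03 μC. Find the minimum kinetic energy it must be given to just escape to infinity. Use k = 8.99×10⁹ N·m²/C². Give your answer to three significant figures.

1.22 J

To just escape, total mechanical energy must reach zero at infinity: ½mv²_min + U = 0, so ½mv²_min = −U = |kQq|/r.
|U| = |kQq|/r = (8.99×10⁹ N·m²/C²)(8.03×10⁻⁶)(4.47×10⁻⁶)/(0.265) = 1.22 J.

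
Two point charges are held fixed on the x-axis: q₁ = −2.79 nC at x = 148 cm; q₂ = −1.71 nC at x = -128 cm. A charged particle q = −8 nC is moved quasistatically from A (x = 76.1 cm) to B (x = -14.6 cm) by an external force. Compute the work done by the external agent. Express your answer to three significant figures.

-1.07×10⁻⁷ J

For quasistatic motion the external work equals the change in potential energy: W_ext = qΔV = q(V_B − V_A).
At A: distances to the source charges are 0.719 m, 2.04 m; V_A = Σ kqᵢ/rᵢ = -42.4 V.
At B: distances to the source charges are 1.63 m, 1.13 m; V_B = Σ kqᵢ/rᵢ = -29.0 V.
ΔV = V_B − V_A = 13.4 V.
W_ext = qΔV = (-8.00×10⁻⁹ C)(13.4 V) = -1.07×10⁻⁷ J.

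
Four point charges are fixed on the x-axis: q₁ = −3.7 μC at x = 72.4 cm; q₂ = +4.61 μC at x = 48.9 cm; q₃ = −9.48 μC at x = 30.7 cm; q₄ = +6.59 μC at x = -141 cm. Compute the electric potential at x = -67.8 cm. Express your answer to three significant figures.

Electric potential is a scalar, so the contributions from each charge add algebraically: V = Σ kqᵢ/rᵢ.
Distances from the field point to each charge: r₁ = 1.40 m, r₂ = 1.17 m, r₃ = 0.985 m, r₄ = 0.732 m.
V = k[(-3.70×10⁻⁶)/(1.40) + (4.61×10⁻⁶)/(1.17) + (-9.48×10⁻⁶)/(0.985) + (6.59×10⁻⁶)/(0.732)] = 6200 V.

6200 V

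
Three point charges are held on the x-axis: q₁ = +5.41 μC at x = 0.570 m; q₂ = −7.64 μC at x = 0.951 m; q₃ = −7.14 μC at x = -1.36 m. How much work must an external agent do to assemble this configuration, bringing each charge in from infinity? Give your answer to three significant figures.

-0.943 J

The assembly work is the sum of pairwise potential energies, U = Σ_{i<j} kqᵢqⱼ/rᵢⱼ.
Pair separations: r₁₂ = 0.381 m, r₁₃ = 1.93 m, r₂₃ = 2.31 m.
U = (-0.975) + (-0.180) + (0.212) = -0.943 J.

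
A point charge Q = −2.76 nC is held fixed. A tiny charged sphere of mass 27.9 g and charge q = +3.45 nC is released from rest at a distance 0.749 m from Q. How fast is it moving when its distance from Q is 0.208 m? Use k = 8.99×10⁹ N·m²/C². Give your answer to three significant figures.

Only the electrostatic force acts, so mechanical energy is conserved: ½mv² = U₁ − U₂ = kQq(1/r₁ − 1/r₂).
U₁ − U₂ = (8.99×10⁹ N·m²/C²)(-2.76×10⁻⁹ C)(3.45×10⁻⁹ C)(1/0.749 − 1/0.208) = 2.97×10⁻⁷ J.
v = √(2·2.97×10⁻⁷/0.0279) = 4.62×10⁻³ m/s.

4.62×10⁻³ m/s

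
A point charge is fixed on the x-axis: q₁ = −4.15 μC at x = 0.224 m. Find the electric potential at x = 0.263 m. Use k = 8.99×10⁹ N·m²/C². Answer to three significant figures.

-9.57×10⁵ V

Electric potential is a scalar, so the contributions from each charge add algebraically: V = Σ kqᵢ/rᵢ.
V = k[(-4.15×10⁻⁶)/(0.0390)] = -9.57×10⁵ V.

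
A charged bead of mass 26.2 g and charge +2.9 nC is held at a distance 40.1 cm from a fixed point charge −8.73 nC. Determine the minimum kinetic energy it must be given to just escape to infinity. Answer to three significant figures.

5.68×10⁻⁷ J

To just escape, total mechanical energy must reach zero at infinity: ½mv²_min + U = 0, so ½mv²_min = −U = |kQq|/r.
|U| = |kQq|/r = (8.99×10⁹ N·m²/C²)(8.73×10⁻⁹)(2.90×10⁻⁹)/(0.401) = 5.68×10⁻⁷ J.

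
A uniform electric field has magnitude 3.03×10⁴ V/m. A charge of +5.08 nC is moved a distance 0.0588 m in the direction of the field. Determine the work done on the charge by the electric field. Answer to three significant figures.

The potential change for a displacement 0.0588 m in the direction of the field is ΔV = −Ed = -1780 V.
W_field = −qΔV = 9.05×10⁻⁶ J.

9.05×10⁻⁶ J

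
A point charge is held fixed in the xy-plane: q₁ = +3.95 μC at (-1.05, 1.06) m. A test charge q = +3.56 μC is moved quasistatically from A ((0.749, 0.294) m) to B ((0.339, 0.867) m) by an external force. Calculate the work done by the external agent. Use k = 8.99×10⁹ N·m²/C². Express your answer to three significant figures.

0.0255 J

For quasistatic motion the external work equals the change in potential energy: W_ext = qΔV = q(V_B − V_A).
At A: distance to the source charge is 1.96 m; V_A = kq₁/r = 1.82×10⁴ V.
At B: distance to the source charge is 1.40 m; V_B = kq₁/r = 2.53×10⁴ V.
ΔV = V_B − V_A = 7160 V.
W_ext = qΔV = (3.56×10⁻⁶ C)(7160 V) = 0.0255 J.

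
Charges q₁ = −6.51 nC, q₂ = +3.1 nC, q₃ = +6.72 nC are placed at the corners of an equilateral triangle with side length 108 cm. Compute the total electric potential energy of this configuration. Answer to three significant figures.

-3.59×10⁻⁷ J

The assembly work is the sum of pairwise potential energies, U = Σ_{i<j} kqᵢqⱼ/rᵢⱼ.
All three pair separations equal the side length, 1.08 m.
U = (-1.68×10⁻⁷) + (-3.64×10⁻⁷) + (1.73×10⁻⁷) = -3.59×10⁻⁷ J.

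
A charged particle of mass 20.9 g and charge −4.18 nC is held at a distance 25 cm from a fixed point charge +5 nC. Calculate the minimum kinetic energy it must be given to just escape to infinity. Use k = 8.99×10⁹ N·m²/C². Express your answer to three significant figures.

To just escape, total mechanical energy must reach zero at infinity: ½mv²_min + U = 0, so ½mv²_min = −U = |kQq|/r.
|U| = |kQq|/r = (8.99×10⁹ N·m²/C²)(5.00×10⁻⁹)(4.18×10⁻⁹)/(0.250) = 7.52×10⁻⁷ J.

7.52×10⁻⁷ J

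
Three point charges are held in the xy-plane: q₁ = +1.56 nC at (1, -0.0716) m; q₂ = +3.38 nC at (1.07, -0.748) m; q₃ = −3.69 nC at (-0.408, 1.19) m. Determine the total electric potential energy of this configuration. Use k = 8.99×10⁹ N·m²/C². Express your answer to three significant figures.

-3.67×10⁻⁹ J

The assembly work is the sum of pairwise potential energies, U = Σ_{i<j} kqᵢqⱼ/rᵢⱼ.
Pair separations: r₁₂ = 0.680 m, r₁₃ = 1.89 m, r₂₃ = 2.44 m.
U = (6.97×10⁻⁸) + (-2.74×10⁻⁸) + (-4.60×10⁻⁸) = -3.67×10⁻⁹ J.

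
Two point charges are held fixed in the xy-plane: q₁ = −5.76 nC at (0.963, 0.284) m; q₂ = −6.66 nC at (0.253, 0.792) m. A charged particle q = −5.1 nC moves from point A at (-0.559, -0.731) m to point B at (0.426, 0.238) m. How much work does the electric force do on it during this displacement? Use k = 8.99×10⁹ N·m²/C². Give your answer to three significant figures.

The work done by the electric force is W_field = −ΔU = −q(V_B − V_A) = q(V_A − V_B).
At A: distances to the source charges are 1.83 m, 1.73 m; V_A = Σ kqᵢ/rᵢ = -63.0 V.
At B: distances to the source charges are 0.539 m, 0.580 m; V_B = Σ kqᵢ/rᵢ = -199 V.
ΔV = V_B − V_A = -136 V.
W_field = −qΔV = −(-5.10×10⁻⁹ C)(-136 V) = -6.95×10⁻⁷ J.

-6.95×10⁻⁷ J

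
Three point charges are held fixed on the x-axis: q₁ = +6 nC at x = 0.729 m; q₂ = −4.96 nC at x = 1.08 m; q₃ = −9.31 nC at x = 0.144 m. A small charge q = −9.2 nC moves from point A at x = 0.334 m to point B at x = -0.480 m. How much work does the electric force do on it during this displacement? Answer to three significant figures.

The work done by the electric force is W_field = −ΔU = −q(V_B − V_A) = q(V_A − V_B).
At A: distances to the source charges are 0.395 m, 0.746 m, 0.190 m; V_A = Σ kqᵢ/rᵢ = -364 V.
At B: distances to the source charges are 1.21 m, 1.56 m, 0.624 m; V_B = Σ kqᵢ/rᵢ = -118 V.
ΔV = V_B − V_A = 246 V.
W_field = −qΔV = −(-9.20×10⁻⁹ C)(246 V) = 2.26×10⁻⁶ J.

2.26×10⁻⁶ J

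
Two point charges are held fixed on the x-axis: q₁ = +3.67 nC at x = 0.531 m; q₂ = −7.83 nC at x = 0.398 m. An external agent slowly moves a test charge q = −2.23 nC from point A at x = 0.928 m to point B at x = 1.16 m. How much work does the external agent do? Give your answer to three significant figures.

For quasistatic motion the external work equals the change in potential energy: W_ext = qΔV = q(V_B − V_A).
At A: distances to the source charges are 0.397 m, 0.530 m; V_A = Σ kqᵢ/rᵢ = -49.7 V.
At B: distances to the source charges are 0.629 m, 0.762 m; V_B = Σ kqᵢ/rᵢ = -39.9 V.
ΔV = V_B − V_A = 9.78 V.
W_ext = qΔV = (-2.23×10⁻⁹ C)(9.78 V) = -2.18×10⁻⁸ J.

-2.18×10⁻⁸ J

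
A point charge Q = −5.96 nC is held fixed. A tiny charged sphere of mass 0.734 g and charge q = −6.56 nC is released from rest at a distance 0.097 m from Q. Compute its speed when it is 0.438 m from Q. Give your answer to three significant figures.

0.0877 m/s

Only the electrostatic force acts, so mechanical energy is conserved: ½mv² = U₁ − U₂ = kQq(1/r₁ − 1/r₂).
U₁ − U₂ = (8.99×10⁹ N·m²/C²)(-5.96×10⁻⁹ C)(-6.56×10⁻⁹ C)(1/0.0970 − 1/0.438) = 2.82×10⁻⁶ J.
v = √(2·2.82×10⁻⁶/7.34×10⁻⁴) = 0.0877 m/s.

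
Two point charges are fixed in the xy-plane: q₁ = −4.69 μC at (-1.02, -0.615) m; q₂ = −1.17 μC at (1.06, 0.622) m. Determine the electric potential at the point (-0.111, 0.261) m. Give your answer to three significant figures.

-4.20×10⁴ V

Electric potential is a scalar, so the contributions from each charge add algebraically: V = Σ kqᵢ/rᵢ.
Distances from the field point to each charge: r₁ = 1.26 m, r₂ = 1.23 m.
V = k[(-4.69×10⁻⁶)/(1.26) + (-1.17×10⁻⁶)/(1.23)] = -4.20×10⁴ V.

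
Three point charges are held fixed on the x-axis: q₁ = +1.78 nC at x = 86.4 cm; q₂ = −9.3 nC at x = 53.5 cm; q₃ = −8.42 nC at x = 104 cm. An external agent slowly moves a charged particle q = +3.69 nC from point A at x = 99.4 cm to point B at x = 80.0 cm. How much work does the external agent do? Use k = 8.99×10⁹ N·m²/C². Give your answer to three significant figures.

For quasistatic motion the external work equals the change in potential energy: W_ext = qΔV = q(V_B − V_A).
At A: distances to the source charges are 0.130 m, 0.459 m, 0.0460 m; V_A = Σ kqᵢ/rᵢ = -1700 V.
At B: distances to the source charges are 0.0640 m, 0.265 m, 0.240 m; V_B = Σ kqᵢ/rᵢ = -381 V.
ΔV = V_B − V_A = 1320 V.
W_ext = qΔV = (3.69×10⁻⁹ C)(1320 V) = 4.88×10⁻⁶ J.

4.88×10⁻⁶ J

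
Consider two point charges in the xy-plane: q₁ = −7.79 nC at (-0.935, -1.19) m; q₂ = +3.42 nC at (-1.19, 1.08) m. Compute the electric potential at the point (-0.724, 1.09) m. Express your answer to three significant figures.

The total potential is the scalar sum of each charge's contribution, V = Σ kqᵢ/rᵢ.
Distances from the field point to each charge: r₁ = 2.29 m, r₂ = 0.466 m.
V = k[(-7.79×10⁻⁹)/(2.29) + (3.42×10⁻⁹)/(0.466)] = 35.4 V.

35.4 V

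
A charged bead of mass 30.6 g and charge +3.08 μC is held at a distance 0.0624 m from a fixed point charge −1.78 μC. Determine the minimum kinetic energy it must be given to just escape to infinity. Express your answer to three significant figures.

0.790 J

To just escape, total mechanical energy must reach zero at infinity: ½mv²_min + U = 0, so ½mv²_min = −U = |kQq|/r.
|U| = |kQq|/r = (8.99×10⁹ N·m²/C²)(1.78×10⁻⁶)(3.08×10⁻⁶)/(0.0624) = 0.790 J.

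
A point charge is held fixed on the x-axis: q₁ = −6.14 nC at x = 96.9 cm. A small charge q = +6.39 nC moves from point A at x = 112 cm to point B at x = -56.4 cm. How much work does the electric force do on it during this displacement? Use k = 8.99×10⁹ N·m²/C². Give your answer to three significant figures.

The work done by the electric force is W_field = −ΔU = −q(V_B − V_A) = q(V_A − V_B).
At A: distance to the source charge is 0.151 m; V_A = kq₁/r = -366 V.
At B: distance to the source charge is 1.53 m; V_B = kq₁/r = -36.0 V.
ΔV = V_B − V_A = 330 V.
W_field = −qΔV = −(6.39×10⁻⁹ C)(330 V) = -2.11×10⁻⁶ J.

-2.11×10⁻⁶ J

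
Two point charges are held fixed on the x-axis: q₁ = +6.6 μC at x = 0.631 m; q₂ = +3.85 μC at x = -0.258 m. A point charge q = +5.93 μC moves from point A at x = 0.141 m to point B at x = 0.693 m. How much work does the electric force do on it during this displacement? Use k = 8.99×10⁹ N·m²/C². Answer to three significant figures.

The work done by the electric force is W_field = −ΔU = −q(V_B − V_A) = q(V_A − V_B).
At A: distances to the source charges are 0.490 m, 0.399 m; V_A = Σ kqᵢ/rᵢ = 2.08×10⁵ V.
At B: distances to the source charges are 0.0620 m, 0.951 m; V_B = Σ kqᵢ/rᵢ = 9.93×10⁵ V.
ΔV = V_B − V_A = 7.86×10⁵ V.
W_field = −qΔV = −(5.93×10⁻⁶ C)(7.86×10⁵ V) = -4.66 J.

-4.66 J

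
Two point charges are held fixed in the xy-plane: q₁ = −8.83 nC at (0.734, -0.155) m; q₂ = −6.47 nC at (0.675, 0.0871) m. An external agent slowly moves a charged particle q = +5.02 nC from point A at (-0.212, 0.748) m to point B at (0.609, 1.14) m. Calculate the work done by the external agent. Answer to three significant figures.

For quasistatic motion the external work equals the change in potential energy: W_ext = qΔV = q(V_B − V_A).
At A: distances to the source charges are 1.31 m, 1.11 m; V_A = Σ kqᵢ/rᵢ = -113 V.
At B: distances to the source charges are 1.30 m, 1.05 m; V_B = Σ kqᵢ/rᵢ = -116 V.
ΔV = V_B − V_A = -2.87 V.
W_ext = qΔV = (5.02×10⁻⁹ C)(-2.87 V) = -1.44×10⁻⁸ J.

-1.44×10⁻⁸ J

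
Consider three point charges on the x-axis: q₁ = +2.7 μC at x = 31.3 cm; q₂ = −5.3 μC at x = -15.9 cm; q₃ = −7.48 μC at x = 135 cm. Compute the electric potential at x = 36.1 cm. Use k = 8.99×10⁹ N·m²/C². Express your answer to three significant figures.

Electric potential is a scalar, so the contributions from each charge add algebraically: V = Σ kqᵢ/rᵢ.
Distances from the field point to each charge: r₁ = 0.0480 m, r₂ = 0.520 m, r₃ = 0.989 m.
V = k[(2.70×10⁻⁶)/(0.0480) + (-5.30×10⁻⁶)/(0.520) + (-7.48×10⁻⁶)/(0.989)] = 3.46×10⁵ V.

3.46×10⁵ V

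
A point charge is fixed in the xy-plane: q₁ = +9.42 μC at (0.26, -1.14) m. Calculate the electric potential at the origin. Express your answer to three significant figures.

The total potential is the scalar sum of each charge's contribution, V = Σ kqᵢ/rᵢ.
Distances from the field point to each charge: r₁ = 1.17 m.
V = k[(9.42×10⁻⁶)/(1.17)] = 7.24×10⁴ V.

7.24×10⁴ V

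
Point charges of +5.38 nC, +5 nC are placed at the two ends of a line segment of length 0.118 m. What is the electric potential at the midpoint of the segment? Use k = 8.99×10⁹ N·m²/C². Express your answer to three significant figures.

Electric potential is a scalar, so the contributions from each charge add algebraically: V = Σ kqᵢ/rᵢ.
Each charge is 0.0590 m from the midpoint.
V = k[(5.38×10⁻⁹)/(0.0590) + (5.00×10⁻⁹)/(0.0590)] = 1580 V.

1580 V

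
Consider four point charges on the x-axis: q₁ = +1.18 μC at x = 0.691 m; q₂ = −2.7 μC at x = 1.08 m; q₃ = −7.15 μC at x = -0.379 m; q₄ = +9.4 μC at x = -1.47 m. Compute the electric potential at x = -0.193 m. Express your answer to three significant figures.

The total potential is the scalar sum of each charge's contribution, V = Σ kqᵢ/rᵢ.
Distances from the field point to each charge: r₁ = 0.884 m, r₂ = 1.27 m, r₃ = 0.186 m, r₄ = 1.28 m.
V = k[(1.18×10⁻⁶)/(0.884) + (-2.70×10⁻⁶)/(1.27) + (-7.15×10⁻⁶)/(0.186) + (9.40×10⁻⁶)/(1.28)] = -2.86×10⁵ V.

-2.86×10⁵ V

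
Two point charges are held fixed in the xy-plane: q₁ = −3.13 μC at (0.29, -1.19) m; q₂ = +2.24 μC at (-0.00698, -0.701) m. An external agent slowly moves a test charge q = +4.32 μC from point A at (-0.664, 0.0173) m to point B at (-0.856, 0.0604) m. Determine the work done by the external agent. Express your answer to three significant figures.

For quasistatic motion the external work equals the change in potential energy: W_ext = qΔV = q(V_B − V_A).
At A: distances to the source charges are 1.54 m, 0.973 m; V_A = Σ kqᵢ/rᵢ = 2400 V.
At B: distances to the source charges are 1.70 m, 1.14 m; V_B = Σ kqᵢ/rᵢ = 1070 V.
ΔV = V_B − V_A = -1330 V.
W_ext = qΔV = (4.32×10⁻⁶ C)(-1330 V) = -5.75×10⁻³ J.

-5.75×10⁻³ J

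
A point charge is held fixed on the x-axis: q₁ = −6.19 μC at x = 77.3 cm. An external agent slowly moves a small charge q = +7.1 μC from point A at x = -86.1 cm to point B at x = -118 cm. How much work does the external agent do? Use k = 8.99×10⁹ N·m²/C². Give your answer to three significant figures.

0.0395 J

For quasistatic motion the external work equals the change in potential energy: W_ext = qΔV = q(V_B − V_A).
At A: distance to the source charge is 1.63 m; V_A = kq₁/r = -3.41×10⁴ V.
At B: distance to the source charge is 1.95 m; V_B = kq₁/r = -2.85×10⁴ V.
ΔV = V_B − V_A = 5560 V.
W_ext = qΔV = (7.10×10⁻⁶ C)(5560 V) = 0.0395 J.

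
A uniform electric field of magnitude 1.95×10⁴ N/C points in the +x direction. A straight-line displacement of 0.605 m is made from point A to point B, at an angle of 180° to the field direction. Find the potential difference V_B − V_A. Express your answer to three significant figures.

1.18×10⁴ V

Only the component of displacement along E changes the potential: ΔV = −E·d·cosθ.
ΔV = −(1.95×10⁴ V/m)(0.605 m)cos180° = 1.18×10⁴ V.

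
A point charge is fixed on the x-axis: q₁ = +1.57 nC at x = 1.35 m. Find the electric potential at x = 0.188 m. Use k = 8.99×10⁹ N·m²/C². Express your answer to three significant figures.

12.1 V

The total potential is the scalar sum of each charge's contribution, V = Σ kqᵢ/rᵢ.
V = k[(1.57×10⁻⁹)/(1.16)] = 12.1 V.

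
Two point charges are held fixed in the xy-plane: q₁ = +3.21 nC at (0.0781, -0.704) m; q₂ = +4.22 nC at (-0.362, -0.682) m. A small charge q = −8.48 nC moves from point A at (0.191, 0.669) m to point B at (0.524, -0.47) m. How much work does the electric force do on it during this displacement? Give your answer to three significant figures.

The work done by the electric force is W_field = −ΔU = −q(V_B − V_A) = q(V_A − V_B).
At A: distances to the source charges are 1.38 m, 1.46 m; V_A = Σ kqᵢ/rᵢ = 46.9 V.
At B: distances to the source charges are 0.504 m, 0.911 m; V_B = Σ kqᵢ/rᵢ = 99.0 V.
ΔV = V_B − V_A = 52.0 V.
W_field = −qΔV = −(-8.48×10⁻⁹ C)(52.0 V) = 4.41×10⁻⁷ J.

4.41×10⁻⁷ J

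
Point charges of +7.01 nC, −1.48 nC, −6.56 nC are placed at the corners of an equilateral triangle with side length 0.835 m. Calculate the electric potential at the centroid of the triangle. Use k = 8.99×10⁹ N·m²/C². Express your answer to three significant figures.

Electric potential is a scalar, so the contributions from each charge add algebraically: V = Σ kqᵢ/rᵢ.
The distance from each vertex to the centroid is a/√3 = 0.482 m.
V = k[(7.01×10⁻⁹)/(0.482) + (-1.48×10⁻⁹)/(0.482) + (-6.56×10⁻⁹)/(0.482)] = -19.2 V.

-19.2 V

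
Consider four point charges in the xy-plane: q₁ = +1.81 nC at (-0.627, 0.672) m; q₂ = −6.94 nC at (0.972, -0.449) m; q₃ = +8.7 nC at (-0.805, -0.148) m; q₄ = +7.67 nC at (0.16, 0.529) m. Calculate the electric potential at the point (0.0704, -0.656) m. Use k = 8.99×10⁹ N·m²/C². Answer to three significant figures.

Electric potential is a scalar, so the contributions from each charge add algebraically: V = Σ kqᵢ/rᵢ.
Distances from the field point to each charge: r₁ = 1.50 m, r₂ = 0.925 m, r₃ = 1.01 m, r₄ = 1.19 m.
V = k[(1.81×10⁻⁹)/(1.50) + (-6.94×10⁻⁹)/(0.925) + (8.70×10⁻⁹)/(1.01) + (7.67×10⁻⁹)/(1.19)] = 78.7 V.

78.7 V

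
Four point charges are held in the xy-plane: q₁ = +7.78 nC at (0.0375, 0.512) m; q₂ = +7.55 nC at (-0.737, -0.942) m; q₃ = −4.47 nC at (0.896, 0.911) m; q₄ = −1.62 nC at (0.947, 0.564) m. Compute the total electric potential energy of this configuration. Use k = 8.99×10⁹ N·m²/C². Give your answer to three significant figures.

The assembly work is the sum of pairwise potential energies, U = Σ_{i<j} kqᵢqⱼ/rᵢⱼ.
Pair separations: r₁₂ = 1.65 m, r₁₃ = 0.947 m, r₁₄ = 0.911 m, r₂₃ = 2.47 m, r₂₄ = 2.26 m, r₃₄ = 0.351 m.
Summing all 6 pair terms gives U = -1.20×10⁻⁷ J.

-1.20×10⁻⁷ J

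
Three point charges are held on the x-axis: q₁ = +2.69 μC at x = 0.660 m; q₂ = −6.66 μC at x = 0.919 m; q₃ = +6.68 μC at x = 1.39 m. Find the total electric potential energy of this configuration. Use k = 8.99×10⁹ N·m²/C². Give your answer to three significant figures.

The assembly work is the sum of pairwise potential energies, U = Σ_{i<j} kqᵢqⱼ/rᵢⱼ.
Pair separations: r₁₂ = 0.259 m, r₁₃ = 0.730 m, r₂₃ = 0.471 m.
U = (-0.622) + (0.221) + (-0.849) = -1.25 J.

-1.25 J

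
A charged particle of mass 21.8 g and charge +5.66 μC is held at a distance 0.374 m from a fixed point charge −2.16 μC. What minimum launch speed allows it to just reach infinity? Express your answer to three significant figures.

To just escape, total mechanical energy must reach zero at infinity: ½mv²_min + U = 0, so ½mv²_min = −U = |kQq|/r.
|U| = |kQq|/r = (8.99×10⁹ N·m²/C²)(2.16×10⁻⁶)(5.66×10⁻⁶)/(0.374) = 0.294 J.
v_min = √(2|U|/m) = √(2·0.294/0.0218) = 5.19 m/s.

5.19 m/s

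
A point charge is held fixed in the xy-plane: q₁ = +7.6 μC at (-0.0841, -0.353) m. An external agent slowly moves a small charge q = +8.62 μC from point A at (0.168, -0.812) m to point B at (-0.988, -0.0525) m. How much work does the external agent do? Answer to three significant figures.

For quasistatic motion the external work equals the change in potential energy: W_ext = qΔV = q(V_B − V_A).
At A: distance to the source charge is 0.524 m; V_A = kq₁/r = 1.30×10⁵ V.
At B: distance to the source charge is 0.953 m; V_B = kq₁/r = 7.17×10⁴ V.
ΔV = V_B − V_A = -5.87×10⁴ V.
W_ext = qΔV = (8.62×10⁻⁶ C)(-5.87×10⁴ V) = -0.506 J.

-0.506 J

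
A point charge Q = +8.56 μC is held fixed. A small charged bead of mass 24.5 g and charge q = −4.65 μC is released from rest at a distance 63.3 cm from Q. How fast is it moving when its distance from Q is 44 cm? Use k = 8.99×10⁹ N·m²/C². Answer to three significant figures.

Only the electrostatic force acts, so mechanical energy is conserved: ½mv² = U₁ − U₂ = kQq(1/r₁ − 1/r₂).
U₁ − U₂ = (8.99×10⁹ N·m²/C²)(8.56×10⁻⁶ C)(-4.65×10⁻⁶ C)(1/0.633 − 1/0.440) = 0.248 J.
v = √(2·0.248/0.0245) = 4.50 m/s.

4.50 m/s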